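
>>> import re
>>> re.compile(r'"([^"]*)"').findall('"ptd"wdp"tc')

['ptd']

Matches: at [0:5] match '"ptd"', group 1 = 'ptd'.
`findall` collects group 1 from the one match (1 total).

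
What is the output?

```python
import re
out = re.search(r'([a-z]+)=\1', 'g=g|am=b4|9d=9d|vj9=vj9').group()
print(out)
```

A backreference is literal: `\1` must see the identical characters the first group matched.
`re.search` tries every starting position until one works.
The match spans [0:3] → 'g=g'.
Captured: group 1 = 'g'.

g=g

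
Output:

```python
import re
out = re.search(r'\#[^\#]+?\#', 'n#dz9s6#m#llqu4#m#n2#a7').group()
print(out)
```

`search` walks the string left to right and returns the first match it finds.
The match spans [1:8] → '#dz9s6#'.

#dz9s6#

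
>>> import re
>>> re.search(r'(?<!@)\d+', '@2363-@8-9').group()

'363'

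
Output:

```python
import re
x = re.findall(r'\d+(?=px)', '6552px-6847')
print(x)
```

['6552']

Lookahead/lookbehind check context without consuming it, so the matched span excludes the asserted characters.
Matches: at [0:4] → '6552'.
No capturing groups, so `findall` returns the 1 full match string.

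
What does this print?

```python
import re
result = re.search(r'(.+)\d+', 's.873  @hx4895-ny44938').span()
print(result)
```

This matches one or more of any character (captured); then one or more of a digit.
The match spans [0:22] → 's.873  @hx4895-ny44938'.

(0, 22)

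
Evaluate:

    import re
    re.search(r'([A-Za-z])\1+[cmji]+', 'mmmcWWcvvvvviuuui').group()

'mmmc'

After group 1 captures some text, `\1` only succeeds where that same text appears again.
The match spans [0:4] → 'mmmc'.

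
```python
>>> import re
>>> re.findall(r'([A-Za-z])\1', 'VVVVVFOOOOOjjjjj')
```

['V', 'V', 'O', 'O', 'j', 'j']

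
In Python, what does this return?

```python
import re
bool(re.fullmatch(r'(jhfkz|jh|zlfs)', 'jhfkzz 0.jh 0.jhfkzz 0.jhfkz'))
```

`fullmatch` succeeds only if the pattern covers the string from start to end.
Here the pattern can't cover the whole string, so the call returns None, and `bool(None)` is False.

False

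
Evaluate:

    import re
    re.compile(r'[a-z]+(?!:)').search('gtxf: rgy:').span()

A negative assertion filters positions out without eating any characters.
The match spans [0:3] → 'gtx'.

(0, 3)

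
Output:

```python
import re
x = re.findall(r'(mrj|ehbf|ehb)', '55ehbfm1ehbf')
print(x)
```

Branches in `(...|...)` are attempted left-to-right; the first branch that allows the whole pattern to succeed is taken.
Scanning left to right: at [2:6] match 'ehbf', group 1 = 'ehbf'; at [8:12] match 'ehbf', group 1 = 'ehbf'.
`findall` collects group 1 from each match (2 total).

['ehbf', 'ehbf']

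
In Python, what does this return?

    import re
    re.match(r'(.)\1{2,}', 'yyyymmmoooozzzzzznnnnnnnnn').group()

'yyyy'

`re.match` only tries the pattern at the start of the string.
The match spans [0:4] → 'yyyy'.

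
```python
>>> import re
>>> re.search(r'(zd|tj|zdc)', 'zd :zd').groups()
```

('zd',)

The match spans [0:2] → 'zd'.
Captured: group 1 = 'zd'.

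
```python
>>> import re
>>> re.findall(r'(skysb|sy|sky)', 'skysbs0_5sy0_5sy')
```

['skysb', 'sy', 'sy']

`|` is ordered: at each position the engine commits to the first alternative that works.
Walking the string: at [0:5] match 'skysb', group 1 = 'skysb'; at [9:11] match 'sy', group 1 = 'sy'; at [14:16] match 'sy', group 1 = 'sy'.
Because there's exactly one group, `findall` drops the full match and keeps group 1 from each hit.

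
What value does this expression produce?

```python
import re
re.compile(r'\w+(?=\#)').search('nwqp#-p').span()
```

(0, 4)

The lookaround is zero-width — it requires the adjacent text to match without consuming it, so the asserted text isn't part of the match.
`re.search` scans for the first position where the pattern succeeds.
The match spans [0:4] → 'nwqp'.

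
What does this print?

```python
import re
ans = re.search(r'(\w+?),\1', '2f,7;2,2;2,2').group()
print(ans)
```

2,2

A backreference is literal: `\1` must see the identical characters the first group matched.
The match spans [5:8] → '2,2'.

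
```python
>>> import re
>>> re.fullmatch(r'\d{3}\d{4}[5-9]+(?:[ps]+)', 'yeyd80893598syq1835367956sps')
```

None

The pattern matches exactly 3 of a digit, then exactly 4 of a digit; then one or more of a character in [5-9]; then one or more of one of [ps] (non-capturing group).
`re.fullmatch` requires the pattern to consume the entire string.
Here the string isn't matched end-to-end, so the call returns None.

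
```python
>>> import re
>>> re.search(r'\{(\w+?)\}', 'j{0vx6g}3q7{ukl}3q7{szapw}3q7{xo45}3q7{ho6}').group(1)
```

'0vx6g'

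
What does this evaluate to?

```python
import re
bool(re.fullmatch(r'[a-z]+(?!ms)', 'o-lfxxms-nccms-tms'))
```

False

Because the assertion is negative and zero-width, positions next to the forbidden text are skipped.
`re.fullmatch` is like wrapping the pattern in `^…$` (in single-line mode).
Here the pattern can't cover the whole string, so the call returns None, and `bool(None)` is False.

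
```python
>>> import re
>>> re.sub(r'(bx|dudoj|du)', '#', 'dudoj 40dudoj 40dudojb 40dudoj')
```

'# 40# 40#b 40#'

Alternation isn't longest-match — the leftmost alternative that fits at this position is chosen.
Matches: at [0:5] → 'dudoj'; at [8:13] → 'dudoj'; at [16:21] → 'dudoj'; at [25:30] → 'dudoj'.
`sub` substitutes '#' at each match site.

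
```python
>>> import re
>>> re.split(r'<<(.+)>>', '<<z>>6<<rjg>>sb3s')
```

['', 'z>>6<<rjg', 'sb3s']

Matches to split on: at [0:13] → '<<z>>6<<rjg>>'.
`re.split` interleaves the captured-group text with the surrounding fragments.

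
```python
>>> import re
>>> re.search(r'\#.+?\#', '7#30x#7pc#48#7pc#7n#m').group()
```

'#30x#'

`re.search` scans for the first position where the pattern succeeds.
The match spans [1:6] → '#30x#'.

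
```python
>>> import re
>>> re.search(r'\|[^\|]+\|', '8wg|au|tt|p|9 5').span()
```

(3, 7)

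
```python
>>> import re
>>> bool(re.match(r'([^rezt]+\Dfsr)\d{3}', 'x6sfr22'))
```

With `match`, the pattern is implicitly anchored at the beginning.
Here the string doesn't start with a match, so the call returns None, and `bool(None)` is False.

False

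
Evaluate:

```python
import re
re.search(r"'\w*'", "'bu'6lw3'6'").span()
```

The match spans [0:4] → "'bu'".

(0, 4)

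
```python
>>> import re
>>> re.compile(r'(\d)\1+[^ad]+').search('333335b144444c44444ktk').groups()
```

('3',)

`\1` is not a pattern — it's the concrete string captured by group 1, re-applied verbatim.
`search` walks the string left to right and returns the first match it finds.
The match spans [0:22] → '333335b144444c44444ktk'.
Captured: group 1 = '3'.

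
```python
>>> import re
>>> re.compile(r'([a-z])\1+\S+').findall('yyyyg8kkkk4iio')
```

['y']

The backreference `\1` re-matches whatever the first group consumed, character for character.
`findall` collects group 1 from the one match (1 total).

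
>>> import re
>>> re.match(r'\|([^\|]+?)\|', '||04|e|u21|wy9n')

None

With `match`, the pattern is implicitly anchored at the beginning.
Here position 0 doesn't satisfy it, so the call returns None.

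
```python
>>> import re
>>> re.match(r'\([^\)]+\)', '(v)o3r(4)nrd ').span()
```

`match` is anchored at position 0; if the pattern doesn't fit there, it returns None.
The match spans [0:3] → '(v)'.

(0, 3)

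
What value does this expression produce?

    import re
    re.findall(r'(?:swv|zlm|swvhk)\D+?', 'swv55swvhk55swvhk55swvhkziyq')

['swvh', 'swvh', 'swvh']

`|` is ordered: at each position the engine commits to the first alternative that works.
Scanning left to right: at [5:9] → 'swvh'; at [12:16] → 'swvh'; at [19:23] → 'swvh'.
`findall` yields the raw match text (3 of them) because the pattern has no groups.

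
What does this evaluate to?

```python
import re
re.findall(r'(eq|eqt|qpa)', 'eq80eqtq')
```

['eq', 'eq']

Alternation isn't longest-match — the leftmost alternative that fits at this position is chosen.
Walking the string: at [0:2] match 'eq', group 1 = 'eq'; at [4:6] match 'eq', group 1 = 'eq'.
`findall` collects group 1 from each match (2 total).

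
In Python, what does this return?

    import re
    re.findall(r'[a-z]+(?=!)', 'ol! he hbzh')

['ol']

The `(?=…)`/`(?<=…)` assertion just peeks at neighbouring text; it doesn't advance the match position.
Scanning left to right: at [0:2] → 'ol'.
With no groups in the pattern, `findall` gives back each whole match — 1 here.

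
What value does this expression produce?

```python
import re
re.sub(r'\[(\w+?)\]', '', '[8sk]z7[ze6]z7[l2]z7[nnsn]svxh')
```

Matches: at [0:5] → '[8sk]'; at [7:12] → '[ze6]'; at [14:18] → '[l2]'; at [20:26] → '[nnsn]'.
Every occurrence is swapped for ''.

'z7z7z7svxh'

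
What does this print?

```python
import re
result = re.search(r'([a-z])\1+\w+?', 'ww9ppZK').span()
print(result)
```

`\1` has to match the exact text group 1 already captured.
`re.search` scans for the first position where the pattern succeeds.
The match spans [0:3] → 'ww9'.
Captured: group 1 = 'w'.

(0, 3)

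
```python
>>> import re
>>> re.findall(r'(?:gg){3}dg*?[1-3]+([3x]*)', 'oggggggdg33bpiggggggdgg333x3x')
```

The pattern matches the literal 'gg' repeated 3 times, then the literal 'd'; then zero or more of the literal 'g' (lazy), then one or more of a character in [1-3]; then zero or more of one of [3x] (captured).
Matches: at [1:11] match 'ggggggdg33', group 1 = ''; at [14:29] match 'ggggggdgg333x3x', group 1 = 'x3x'.
One capturing group, so `findall` returns just the captured substring from each match — 2 in all.

['', 'x3x']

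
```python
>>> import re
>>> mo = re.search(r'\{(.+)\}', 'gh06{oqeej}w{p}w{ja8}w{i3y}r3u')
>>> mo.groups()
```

('oqeej}w{p}w{ja8}w{i3y',)

`re.search` tries every starting position until one works.
The match spans [4:27] → '{oqeej}w{p}w{ja8}w{i3y}'.
Captured: group 1 = 'oqeej}w{p}w{ja8}w{i3y'.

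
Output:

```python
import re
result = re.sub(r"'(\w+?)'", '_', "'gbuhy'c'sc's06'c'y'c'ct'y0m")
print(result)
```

_c_s06_y_ct'y0m

`sub` substitutes '_' at each match site.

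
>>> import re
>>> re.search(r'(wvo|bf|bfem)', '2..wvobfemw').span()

The match spans [3:6] → 'wvo'.

(3, 6)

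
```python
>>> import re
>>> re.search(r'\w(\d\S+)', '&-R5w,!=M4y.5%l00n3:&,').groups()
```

('5w,!=M4y.5%l00n3:&,',)

The match spans [2:22] → 'R5w,!=M4y.5%l00n3:&,'.
Captured: group 1 = '5w,!=M4y.5%l00n3:&,'.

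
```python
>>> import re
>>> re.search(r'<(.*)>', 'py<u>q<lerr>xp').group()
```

The match spans [2:12] → '<u>q<lerr>'.

'<u>q<lerr>'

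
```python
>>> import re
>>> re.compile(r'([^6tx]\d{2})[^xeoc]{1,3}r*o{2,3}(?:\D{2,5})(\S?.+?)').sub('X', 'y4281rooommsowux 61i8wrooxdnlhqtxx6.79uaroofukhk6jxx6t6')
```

'XXxx6Xxx6t6'

Pattern: any character except [6tx], then exactly 2 of a digit (captured); then 1 to 3 of any character except [xeoc], then zero or more of the literal 'r', then 2 to 3 of a literal 'o'; then 2 to 5 of a non-digit (non-capturing group); then optionally a non-whitespace character, then one or more of any character (lazy) (captured).
A `+?`/`*?`/`{m,n}?` starts at its minimum and grows only as far as needed for what follows to match.
Matches: at [0:16] → 'y4281rooommsowux'; at [16:32] → ' 61i8wrooxdnlhqt'; at [35:50] → '.79uaroofukhk6j'.
Each match is replaced by 'X'.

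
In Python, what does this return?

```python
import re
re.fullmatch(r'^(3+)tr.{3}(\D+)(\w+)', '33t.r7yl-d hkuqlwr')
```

This matches anchored at the start of the string; then one or more of a literal '3' (captured); then the literal 'tr', then exactly 3 of any character; then one or more of a non-digit (captured); then one or more of a word character (captured).
For `fullmatch`, every character of the input must be accounted for by the pattern.
Here there's no way to consume every character, so the call returns None.

None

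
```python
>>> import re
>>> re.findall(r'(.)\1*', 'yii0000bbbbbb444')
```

The backreference `\1` re-matches whatever the first group consumed, character for character.
Scanning left to right: at [0:1] match 'y', group 1 = 'y'; at [1:3] match 'ii', group 1 = 'i'; at [3:7] match '0000', group 1 = '0'; at [7:13] match 'bbbbbb', group 1 = 'b'; at [13:16] match '444', group 1 = '4'.
`findall` collects group 1 from each match (5 total).

['y', 'i', '0', 'b', '4']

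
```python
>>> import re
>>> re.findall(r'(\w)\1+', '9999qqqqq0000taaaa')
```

['9', 'q', '0', 'a']

A backreference is literal: `\1` must see the identical characters the first group matched.
Matches: at [0:4] match '9999', group 1 = '9'; at [4:9] match 'qqqqq', group 1 = 'q'; at [9:13] match '0000', group 1 = '0'; at [14:18] match 'aaaa', group 1 = 'a'.
`findall` collects group 1 from each match (4 total).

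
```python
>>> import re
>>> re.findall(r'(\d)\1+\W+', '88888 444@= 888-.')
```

['8', '4', '8']

A backreference is literal: `\1` must see the identical characters the first group matched.
One capturing group, so `findall` returns just the captured substring from each match — 3 in all.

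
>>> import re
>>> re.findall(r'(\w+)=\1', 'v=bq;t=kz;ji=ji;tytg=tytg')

['ji', 'tytg']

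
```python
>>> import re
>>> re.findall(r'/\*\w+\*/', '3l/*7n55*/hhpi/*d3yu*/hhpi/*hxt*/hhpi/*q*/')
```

Matches: at [2:10] → '/*7n55*/'; at [14:22] → '/*d3yu*/'; at [26:33] → '/*hxt*/'; at [37:42] → '/*q*/'.
`findall` yields the raw match text (4 of them) because the pattern has no groups.

['/*7n55*/', '/*d3yu*/', '/*hxt*/', '/*q*/']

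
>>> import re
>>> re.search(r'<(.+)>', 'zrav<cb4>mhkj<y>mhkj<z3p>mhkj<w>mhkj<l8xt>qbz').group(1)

'cb4>mhkj<y>mhkj<z3p>mhkj<w>mhkj<l8xt'

`re.search` scans for the first position where the pattern succeeds.
The match spans [4:42] → '<cb4>mhkj<y>mhkj<z3p>mhkj<w>mhkj<l8xt>'.
Captured: group 1 = 'cb4>mhkj<y>mhkj<z3p>mhkj<w>mhkj<l8xt'.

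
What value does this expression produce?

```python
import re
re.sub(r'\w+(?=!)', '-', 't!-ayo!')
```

'-!--!'

The positive lookaround only admits positions where the adjacent text matches; those characters stay outside the span.
Matches: at [0:1] → 't'; at [3:6] → 'ayo'.
Every occurrence is swapped for '-'.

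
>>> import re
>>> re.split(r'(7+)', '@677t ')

['@6', '77', 't ']

`re.split` interleaves the captured-group text with the surrounding fragments.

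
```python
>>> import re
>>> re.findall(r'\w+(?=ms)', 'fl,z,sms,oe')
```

The positive lookaround only admits positions where the adjacent text matches; those characters stay outside the span.
Scanning left to right: at [5:6] → 's'.
With no groups in the pattern, `findall` gives back each whole match — 1 here.

['s']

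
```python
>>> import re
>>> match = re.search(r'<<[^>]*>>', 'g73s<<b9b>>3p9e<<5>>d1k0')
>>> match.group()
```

`re.search` tries every starting position until one works.
The match spans [4:11] → '<<b9b>>'.

'<<b9b>>'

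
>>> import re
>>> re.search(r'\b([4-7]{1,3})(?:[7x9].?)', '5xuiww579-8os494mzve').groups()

This matches a word boundary (`\b`, zero-width); then 1 to 3 of a character in [4-7] (captured); then one of [7x9], then optionally any character (non-capturing group).
`search` walks the string left to right and returns the first match it finds.
The match spans [0:3] → '5xu'.
Captured: group 1 = '5'.

('5',)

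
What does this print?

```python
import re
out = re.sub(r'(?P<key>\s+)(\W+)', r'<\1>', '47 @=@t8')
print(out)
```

47< >t8

Each match is replaced using the text its own group 1 captured.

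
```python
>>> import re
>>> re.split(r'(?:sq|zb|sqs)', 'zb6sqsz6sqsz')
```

Alternation tries branches left to right and keeps the first one that lets the overall match succeed at that position.
Matches to split on: at [0:2] → 'zb'; at [3:5] → 'sq'; at [8:10] → 'sq'.
The string is cut at each match, leaving 4 pieces.

['', '6', 'sz6', 'sz']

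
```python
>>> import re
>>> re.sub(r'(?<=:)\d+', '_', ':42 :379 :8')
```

Lookahead/lookbehind check context without consuming it, so the matched span excludes the asserted characters.
Every occurrence is swapped for '_'.

':_ :_ :_'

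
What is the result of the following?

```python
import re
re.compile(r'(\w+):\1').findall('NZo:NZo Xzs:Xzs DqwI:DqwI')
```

`\1` has to match the exact text group 1 already captured.
Matches: at [0:7] match 'NZo:NZo', group 1 = 'NZo'; at [8:15] match 'Xzs:Xzs', group 1 = 'Xzs'; at [16:25] match 'DqwI:DqwI', group 1 = 'DqwI'.
With a single group, `findall` returns only what that group captured — 3 items.

['NZo', 'Xzs', 'DqwI']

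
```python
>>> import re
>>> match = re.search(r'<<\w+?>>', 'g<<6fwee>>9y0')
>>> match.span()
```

(1, 10)

`re.search` scans for the first position where the pattern succeeds.
The match spans [1:10] → '<<6fwee>>'.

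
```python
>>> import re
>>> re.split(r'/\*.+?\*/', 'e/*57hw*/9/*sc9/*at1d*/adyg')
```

With the lazy modifier that quantifier settles for the fewest repetitions that let the rest of the pattern succeed (the atoms after it are unaffected and can still be greedy).
Splitting on the pattern gives 3 pieces.

['e', '9', 'adyg']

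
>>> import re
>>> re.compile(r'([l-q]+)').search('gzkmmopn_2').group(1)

'mmopn'

The match spans [3:8] → 'mmopn'.
Captured: group 1 = 'mmopn'.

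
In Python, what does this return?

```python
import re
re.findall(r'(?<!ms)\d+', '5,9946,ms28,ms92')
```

['5', '9946', '8', '2']

The negative lookahead/lookbehind blocks any match where the forbidden context is present.
Scanning left to right: at [0:1] → '5'; at [2:6] → '9946'; at [10:11] → '8'; at [15:16] → '2'.
`findall` yields the raw match text (4 of them) because the pattern has no groups.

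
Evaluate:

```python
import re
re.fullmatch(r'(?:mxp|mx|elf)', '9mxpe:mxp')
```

For `fullmatch`, every character of the input must be accounted for by the pattern.
Here the pattern can't cover the whole string, so the call returns None.

None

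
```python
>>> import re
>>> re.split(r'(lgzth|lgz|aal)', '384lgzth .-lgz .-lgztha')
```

['384', 'lgzth', ' .-', 'lgz', ' .-', 'lgzth', 'a']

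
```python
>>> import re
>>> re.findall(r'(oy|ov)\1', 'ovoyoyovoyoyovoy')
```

The backreference `\1` re-matches whatever the first group consumed, character for character.
With a single group, `findall` returns only what that group captured — 2 items.

['oy', 'oy']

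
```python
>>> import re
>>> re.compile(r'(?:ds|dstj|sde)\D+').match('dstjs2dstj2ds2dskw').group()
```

'dstjs'

`match` is anchored at position 0; if the pattern doesn't fit there, it returns None.
The match spans [0:5] → 'dstjs'.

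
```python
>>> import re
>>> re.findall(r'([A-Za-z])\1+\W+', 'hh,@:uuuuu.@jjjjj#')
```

`\1` has to match the exact text group 1 already captured.
Scanning left to right: at [0:5] match 'hh,@:', group 1 = 'h'; at [5:12] match 'uuuuu.@', group 1 = 'u'; at [12:18] match 'jjjjj#', group 1 = 'j'.
With a single group, `findall` returns only what that group captured — 3 items.

['h', 'u', 'j']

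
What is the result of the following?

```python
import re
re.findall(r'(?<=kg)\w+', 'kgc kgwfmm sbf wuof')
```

The positive lookaround only admits positions where the adjacent text matches; those characters stay outside the span.
With no groups in the pattern, `findall` gives back each whole match — 2 here.

['c', 'wfmm']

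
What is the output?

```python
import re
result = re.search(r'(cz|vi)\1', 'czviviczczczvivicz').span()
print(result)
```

(2, 6)

`\1` is not a pattern — it's the concrete string captured by group 1, re-applied verbatim.
`search` walks the string left to right and returns the first match it finds.
The match spans [2:6] → 'vivi'.
Captured: group 1 = 'vi'.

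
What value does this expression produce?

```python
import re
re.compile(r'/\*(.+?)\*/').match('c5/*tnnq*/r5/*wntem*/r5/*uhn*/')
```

None

`match` is anchored at position 0; if the pattern doesn't fit there, it returns None.
Here the string doesn't start with a match, so the call returns None.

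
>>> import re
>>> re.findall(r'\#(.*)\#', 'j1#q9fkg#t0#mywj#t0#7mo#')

['q9fkg#t0#mywj#t0#7mo']

Matches: at [2:24] match '#q9fkg#t0#mywj#t0#7mo#', group 1 = 'q9fkg#t0#mywj#t0#7mo'.
Because there's exactly one group, `findall` drops the full match and keeps group 1 from the one hit.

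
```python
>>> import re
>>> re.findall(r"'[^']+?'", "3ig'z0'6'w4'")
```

With no groups in the pattern, `findall` gives back each whole match — 2 here.

["'z0'", "'w4'"]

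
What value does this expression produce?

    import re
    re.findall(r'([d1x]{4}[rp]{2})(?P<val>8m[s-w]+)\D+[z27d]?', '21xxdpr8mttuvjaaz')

The pattern matches exactly 4 of one of [d1x], then exactly 2 of one of [rp] (captured); then the literal '8m', then one or more of a character in [s-w] (captured as 'val'); then one or more of a non-digit, then optionally one of [z27d].
Matches: at [1:17] match '1xxdpr8mttuvjaaz', groups = ('1xxdpr', '8mttuv').
2 groups means the one result is a tuple of 2 captured strings — 1 here.

[('1xxdpr', '8mttuv')]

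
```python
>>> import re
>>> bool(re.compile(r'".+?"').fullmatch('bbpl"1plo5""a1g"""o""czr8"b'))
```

For `fullmatch`, every character of the input must be accounted for by the pattern.
Here the string isn't matched end-to-end, so the call returns None, and `bool(None)` is False.

False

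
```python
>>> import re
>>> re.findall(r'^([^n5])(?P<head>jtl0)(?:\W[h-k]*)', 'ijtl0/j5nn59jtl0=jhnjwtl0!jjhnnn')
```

Pattern: anchored at the start of the string; then any character except [n5] (captured); then the literal 'j', then the literal 'tl0' (captured as 'head'); then a non-word character, then zero or more of a character in [h-k] (non-capturing group).
Walking the string: at [0:7] match 'ijtl0/j', groups = ('i', 'jtl0').
With 2 capturing groups, `findall` returns a 2-tuple per match.

[('i', 'jtl0')]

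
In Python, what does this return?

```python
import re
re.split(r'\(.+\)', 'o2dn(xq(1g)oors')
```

Matches to split on: at [4:11] → '(xq(1g)'.
`split` removes every match and returns the 2 fragments in between.

['o2dn', 'oors']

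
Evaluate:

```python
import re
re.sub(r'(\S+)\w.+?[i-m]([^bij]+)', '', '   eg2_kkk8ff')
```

'   '

The pattern matches one or more of a non-whitespace character (captured); then a word character, then one or more of any character (lazy), then a character in [i-m]; then one or more of any character except [bij] (captured).
Matches: at [3:13] → 'eg2_kkk8ff'.
Every occurrence is swapped for ''.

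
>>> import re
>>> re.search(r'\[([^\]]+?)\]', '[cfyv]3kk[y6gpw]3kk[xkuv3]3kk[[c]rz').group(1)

The match spans [0:6] → '[cfyv]'.
Captured: group 1 = 'cfyv'.

'cfyv'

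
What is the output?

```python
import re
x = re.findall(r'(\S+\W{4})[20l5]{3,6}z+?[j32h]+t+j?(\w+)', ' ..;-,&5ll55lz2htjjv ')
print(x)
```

[('..;-,&', 'jv')]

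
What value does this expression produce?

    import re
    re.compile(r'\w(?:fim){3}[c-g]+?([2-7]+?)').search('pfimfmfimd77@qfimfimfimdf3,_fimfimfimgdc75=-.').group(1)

The match spans [13:26] → 'qfimfimfimdf3'.
Captured: group 1 = '3'.

'3'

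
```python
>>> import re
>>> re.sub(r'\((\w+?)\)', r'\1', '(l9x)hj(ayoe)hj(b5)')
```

Each match is replaced using the text its own group 1 captured.

'l9xhjayoehjb5'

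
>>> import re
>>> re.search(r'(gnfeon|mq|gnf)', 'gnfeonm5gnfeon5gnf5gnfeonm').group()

'gnfeon'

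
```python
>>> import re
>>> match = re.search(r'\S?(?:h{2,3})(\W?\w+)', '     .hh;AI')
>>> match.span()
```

Pattern: optionally a non-whitespace character; then 2 to 3 of a literal 'h' (non-capturing group); then optionally a non-word character, then one or more of a word character (captured).
The match spans [5:11] → '.hh;AI'.

(5, 11)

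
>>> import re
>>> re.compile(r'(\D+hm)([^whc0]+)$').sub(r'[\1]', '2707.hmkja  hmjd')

This matches one or more of a non-digit, then the literal 'hm' (captured); then one or more of any character except [whc0] (captured); then anchored at the end.
Matches: at [4:16] → '.hmkja  hmjd'.
Each match is replaced using the text its own group 1 captured.

'2707[.hmkja  hm]'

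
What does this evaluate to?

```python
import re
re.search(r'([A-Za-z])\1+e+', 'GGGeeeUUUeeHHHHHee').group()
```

'GGGeee'

`\1` is not a pattern — it's the concrete string captured by group 1, re-applied verbatim.
The match spans [0:6] → 'GGGeee'.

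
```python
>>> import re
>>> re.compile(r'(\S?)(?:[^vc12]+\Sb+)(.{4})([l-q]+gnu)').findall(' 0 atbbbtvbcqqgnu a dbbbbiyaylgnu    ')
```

This matches optionally a non-whitespace character (captured); then one or more of any character except [vc12], then a non-whitespace character, then one or more of a literal 'b' (non-capturing group); then exactly 4 of any character (captured); then one or more of a character in [l-q], then the literal 'gnu' (captured).
Matches: at [0:17] match ' 0 atbbbtvbcqqgnu', groups = ('', 'tvbc', 'qqgnu'); at [17:33] match ' a dbbbbiyaylgnu', groups = ('', 'iyay', 'lgnu').
With 3 capturing groups, `findall` returns a 3-tuple per match.

[('', 'tvbc', 'qqgnu'), ('', 'iyay', 'lgnu')]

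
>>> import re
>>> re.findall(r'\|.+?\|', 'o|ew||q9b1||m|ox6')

A `+?`/`*?`/`{m,n}?` starts at its minimum and grows only as far as needed for what follows to match.
Scanning left to right: at [1:5] → '|ew|'; at [5:11] → '|q9b1|'; at [11:14] → '|m|'.
Since nothing is captured, `findall` lists the 3 matched substrings directly.

['|ew|', '|q9b1|', '|m|']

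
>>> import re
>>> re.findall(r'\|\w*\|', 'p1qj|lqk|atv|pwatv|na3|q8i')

Matches: at [4:9] → '|lqk|'; at [12:19] → '|pwatv|'.
`findall` yields the raw match text (2 of them) because the pattern has no groups.

['|lqk|', '|pwatv|']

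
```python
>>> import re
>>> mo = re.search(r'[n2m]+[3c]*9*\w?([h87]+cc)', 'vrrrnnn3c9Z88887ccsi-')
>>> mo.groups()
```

('88887cc',)

Pattern: one or more of one of [n2m], then zero or more of one of [3c]; then zero or more of the literal '9', then optionally a word character; then one or more of one of [h87], then the literal 'cc' (captured).
`re.search` scans for the first position where the pattern succeeds.
The match spans [4:18] → 'nnn3c9Z88887cc'.
Captured: group 1 = '88887cc'.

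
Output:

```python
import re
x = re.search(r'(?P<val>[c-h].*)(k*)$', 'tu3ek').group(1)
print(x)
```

This matches a character in [c-h], then zero or more of any character (captured as 'val'); then zero or more of a literal 'k' (captured); then anchored at the end.
Unlike `match`, `search` isn't anchored — it looks for the pattern anywhere in the string.
The match spans [3:5] → 'ek'.
Captured: group 1 = 'ek', group 2 = ''.

ek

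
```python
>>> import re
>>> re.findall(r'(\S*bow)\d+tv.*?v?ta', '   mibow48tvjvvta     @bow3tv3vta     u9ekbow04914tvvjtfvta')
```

Pattern: zero or more of a non-whitespace character, then the literal 'bow' (captured); then one or more of a digit, then the literal 'tv'; then zero or more of any character (lazy), then optionally the literal 'v', then the literal 'ta'.
Matches: at [3:17] match 'mibow48tvjvvta', group 1 = 'mibow'; at [22:33] match '@bow3tv3vta', group 1 = '@bow'; at [38:59] match 'u9ekbow04914tvvjtfvta', group 1 = 'u9ekbow'.
With a single group, `findall` returns only what that group captured — 3 items.

['mibow', '@bow', 'u9ekbow']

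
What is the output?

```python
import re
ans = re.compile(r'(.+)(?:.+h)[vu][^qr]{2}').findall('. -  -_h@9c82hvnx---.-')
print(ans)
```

['. -  -_h@9c8']

The pattern matches one or more of any character (captured); then one or more of any character, then a literal 'h' (non-capturing group); then one of [vu], then exactly 2 of any character except [qr].
With a single group, `findall` returns only what that group captured — 1 item.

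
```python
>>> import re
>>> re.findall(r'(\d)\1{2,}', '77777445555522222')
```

['7', '5', '2']

`\1` is not a pattern — it's the concrete string captured by group 1, re-applied verbatim.
Walking the string: at [0:5] match '77777', group 1 = '7'; at [7:12] match '55555', group 1 = '5'; at [12:17] match '22222', group 1 = '2'.
Because there's exactly one group, `findall` drops the full match and keeps group 1 from each hit.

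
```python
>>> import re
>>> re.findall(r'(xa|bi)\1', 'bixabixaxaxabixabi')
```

`\1` has to match the exact text group 1 already captured.
Because there's exactly one group, `findall` drops the full match and keeps group 1 from the one hit.

['xa']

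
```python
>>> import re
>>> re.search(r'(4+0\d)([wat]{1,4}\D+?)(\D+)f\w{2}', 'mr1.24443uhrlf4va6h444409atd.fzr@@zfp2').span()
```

This matches one or more of a literal '4', then the literal '0', then a digit (captured); then 1 to 4 of one of [wat], then one or more of a non-digit (lazy) (captured); then one or more of a non-digit (captured); then the literal 'f', then exactly 2 of a word character.
`re.search` tries every starting position until one works.
The match spans [19:38] → '444409atd.fzr@@zfp2'.
Captured: group 1 = '444409', group 2 = 'atd', group 3 = '.fzr@@z'.

(19, 38)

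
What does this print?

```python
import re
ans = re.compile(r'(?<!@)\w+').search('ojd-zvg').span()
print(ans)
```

`(?!…)`/`(?<!…)` only lets a position through if the neighbouring text does NOT match; no characters are consumed.
Unlike `match`, `search` isn't anchored — it looks for the pattern anywhere in the string.
The match spans [0:3] → 'ojd'.

(0, 3)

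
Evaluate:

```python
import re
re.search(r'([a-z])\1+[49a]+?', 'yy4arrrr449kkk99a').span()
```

(0, 3)

After group 1 captures some text, `\1` only succeeds where that same text appears again.
The match spans [0:3] → 'yy4'.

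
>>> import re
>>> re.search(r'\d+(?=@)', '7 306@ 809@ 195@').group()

The lookaround is zero-width — it requires the adjacent text to match without consuming it, so the asserted text isn't part of the match.
`re.search` tries every starting position until one works.
The match spans [2:5] → '306'.

'306'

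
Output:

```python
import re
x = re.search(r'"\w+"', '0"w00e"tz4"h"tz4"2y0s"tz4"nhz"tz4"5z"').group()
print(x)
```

`re.search` tries every starting position until one works.
The match spans [1:7] → '"w00e"'.

"w00e"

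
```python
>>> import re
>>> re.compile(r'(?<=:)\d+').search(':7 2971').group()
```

The positive lookaround only admits positions where the adjacent text matches; those characters stay outside the span.
Unlike `match`, `search` isn't anchored — it looks for the pattern anywhere in the string.
The match spans [1:2] → '7'.

'7'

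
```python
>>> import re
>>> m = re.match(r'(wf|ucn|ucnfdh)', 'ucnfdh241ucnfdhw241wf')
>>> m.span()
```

(0, 3)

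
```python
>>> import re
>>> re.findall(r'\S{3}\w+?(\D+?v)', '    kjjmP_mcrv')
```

['P_mcrv']

This matches exactly 3 of a non-whitespace character; then one or more of a word character (lazy); then one or more of a non-digit (lazy), then a literal 'v' (captured).
Lazy quantifiers expand one character at a time until the remainder of the pattern can match.
Scanning left to right: at [4:14] match 'kjjmP_mcrv', group 1 = 'P_mcrv'.
`findall` collects group 1 from the one match (1 total).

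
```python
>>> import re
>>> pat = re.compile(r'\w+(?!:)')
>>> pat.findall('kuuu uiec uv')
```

The negative lookaround is zero-width — it rules out positions where the adjacent text would match, without consuming anything.
Scanning left to right: at [0:4] → 'kuuu'; at [5:9] → 'uiec'; at [10:12] → 'uv'.
`findall` yields the raw match text (3 of them) because the pattern has no groups.

['kuuu', 'uiec', 'uv']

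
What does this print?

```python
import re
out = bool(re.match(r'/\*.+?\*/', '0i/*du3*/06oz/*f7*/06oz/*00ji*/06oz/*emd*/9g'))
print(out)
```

False

`re.match` only tries the pattern at the start of the string.
Here the string doesn't start with a match, so the call returns None, and `bool(None)` is False.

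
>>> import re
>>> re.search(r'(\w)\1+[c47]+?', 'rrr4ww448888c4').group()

'rrr4'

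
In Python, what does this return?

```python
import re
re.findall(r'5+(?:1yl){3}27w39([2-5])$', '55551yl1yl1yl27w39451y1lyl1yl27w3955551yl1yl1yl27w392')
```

The pattern matches one or more of a literal '5', then the literal '1yl' repeated 3 times; then the literal '27w', then the literal '39'; then a character in [2-5] (captured); then anchored at the end.
Walking the string: at [34:53] match '55551yl1yl1yl27w392', group 1 = '2'.
With a single group, `findall` returns only what that group captured — 1 item.

['2']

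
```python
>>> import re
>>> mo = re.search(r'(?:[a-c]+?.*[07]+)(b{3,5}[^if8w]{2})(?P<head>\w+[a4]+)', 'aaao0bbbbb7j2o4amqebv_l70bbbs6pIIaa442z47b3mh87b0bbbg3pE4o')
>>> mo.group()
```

'aaao0bbbbb7j2o4amqebv_l70bbbs6pIIaa442z47b3mh87b0bbbg3pE4'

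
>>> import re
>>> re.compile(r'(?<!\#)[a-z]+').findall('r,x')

['r', 'x']

Because the assertion is negative and zero-width, positions next to the forbidden text are skipped.
Since nothing is captured, `findall` lists the 2 matched substrings directly.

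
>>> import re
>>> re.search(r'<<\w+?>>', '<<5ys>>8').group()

'<<5ys>>'

`re.search` scans for the first position where the pattern succeeds.
The match spans [0:7] → '<<5ys>>'.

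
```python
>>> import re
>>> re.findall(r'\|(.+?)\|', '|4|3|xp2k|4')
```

Walking the string: at [0:3] match '|4|', group 1 = '4'; at [4:10] match '|xp2k|', group 1 = 'xp2k'.
With a single group, `findall` returns only what that group captured — 2 items.

['4', 'xp2k']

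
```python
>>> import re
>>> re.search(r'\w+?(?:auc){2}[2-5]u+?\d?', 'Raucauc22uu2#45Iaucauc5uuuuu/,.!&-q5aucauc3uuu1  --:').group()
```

'45Iaucauc5u'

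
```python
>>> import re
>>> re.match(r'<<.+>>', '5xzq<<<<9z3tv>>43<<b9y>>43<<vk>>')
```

`match` is anchored at position 0; if the pattern doesn't fit there, it returns None.
Here the pattern fails at index 0, so the call returns None.

None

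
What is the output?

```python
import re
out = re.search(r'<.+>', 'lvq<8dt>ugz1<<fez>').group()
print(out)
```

<8dt>ugz1<<fez>

`re.search` tries every starting position until one works.
The match spans [3:18] → '<8dt>ugz1<<fez>'.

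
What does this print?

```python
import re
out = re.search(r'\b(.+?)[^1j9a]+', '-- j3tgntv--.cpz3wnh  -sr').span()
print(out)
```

Pattern: a word boundary (`\b`, zero-width); then one or more of any character (lazy) (captured); then one or more of any character except [1j9a].
`search` walks the string left to right and returns the first match it finds.
The match spans [3:25] → 'j3tgntv--.cpz3wnh  -sr'.
Captured: group 1 = 'j'.

(3, 25)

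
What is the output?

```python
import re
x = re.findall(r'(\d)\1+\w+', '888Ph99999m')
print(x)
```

After group 1 captures some text, `\1` only succeeds where that same text appears again.
One capturing group, so `findall` returns just the captured substring from the one match — 1 in all.

['8']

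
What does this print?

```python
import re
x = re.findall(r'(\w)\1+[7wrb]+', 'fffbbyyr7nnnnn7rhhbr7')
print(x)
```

['f', 'y', 'n', 'h']

The backreference `\1` re-matches whatever the first group consumed, character for character.
Because there's exactly one group, `findall` drops the full match and keeps group 1 from each hit.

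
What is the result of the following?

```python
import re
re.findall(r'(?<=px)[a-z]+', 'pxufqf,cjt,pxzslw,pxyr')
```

Because the assertion is zero-width, the text it checks is not consumed and won't appear in the result.
Since nothing is captured, `findall` lists the 3 matched substrings directly.

['ufqf', 'zslw', 'yr']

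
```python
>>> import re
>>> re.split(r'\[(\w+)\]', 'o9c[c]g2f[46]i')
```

['o9c', 'c', 'g2f', '46', 'i']

Matches to split on: at [3:6] → '[c]'; at [9:13] → '[46]'.
`re.split` interleaves the captured-group text with the surrounding fragments.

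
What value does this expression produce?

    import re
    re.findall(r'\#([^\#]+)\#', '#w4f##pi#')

['w4f', 'pi']

Because there's exactly one group, `findall` drops the full match and keeps group 1 from each hit.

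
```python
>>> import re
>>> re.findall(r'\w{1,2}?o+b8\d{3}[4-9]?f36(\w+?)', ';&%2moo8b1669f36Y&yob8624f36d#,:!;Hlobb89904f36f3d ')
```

With a single group, `findall` returns only what that group captured — 1 item.

['d']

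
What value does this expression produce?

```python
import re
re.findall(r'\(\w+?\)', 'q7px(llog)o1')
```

['(llog)']

Walking the string: at [4:10] → '(llog)'.
No capturing groups, so `findall` returns the 1 full match string.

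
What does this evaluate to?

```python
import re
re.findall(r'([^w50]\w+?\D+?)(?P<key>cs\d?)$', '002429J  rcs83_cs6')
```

This matches any character except [w50], then one or more of a word character (lazy), then one or more of a non-digit (lazy) (captured); then the literal 'cs', then optionally a digit (captured as 'key'); then anchored at the end.
Matches: at [8:18] match ' rcs83_cs6', groups = (' rcs83_', 'cs6').
Multiple groups make `findall` return tuples — one 2-tuple for the one match.

[(' rcs83_', 'cs6')]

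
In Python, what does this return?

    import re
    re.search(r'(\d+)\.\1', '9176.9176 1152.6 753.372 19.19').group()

'9176.9176'

`\1` has to match the exact text group 1 already captured.
The match spans [0:9] → '9176.9176'.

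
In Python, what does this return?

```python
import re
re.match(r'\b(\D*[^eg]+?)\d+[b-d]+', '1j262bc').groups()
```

The pattern matches a word boundary (`\b`, zero-width); then zero or more of a non-digit, then one or more of any character except [eg] (lazy) (captured); then one or more of a digit, then one or more of a character in [b-d].
Because the quantifier is non-greedy, it stops expanding at the earliest point where the rest of the pattern can succeed.
`re.match` won't scan ahead — the pattern has to work from the very first character.
The match spans [0:7] → '1j262bc'.
Captured: group 1 = '1j'.

('1j',)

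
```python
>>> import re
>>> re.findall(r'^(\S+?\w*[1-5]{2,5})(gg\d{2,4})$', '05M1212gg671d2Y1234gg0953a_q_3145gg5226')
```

This matches anchored at the start of the string; then one or more of a non-whitespace character (lazy), then zero or more of a word character, then 2 to 5 of a character in [1-5] (captured); then the literal 'gg', then 2 to 4 of a digit (captured); then anchored at the end.
With 2 capturing groups, `findall` returns a 2-tuple per match.

[('05M1212gg671d2Y1234gg0953a_q_3145', 'gg5226')]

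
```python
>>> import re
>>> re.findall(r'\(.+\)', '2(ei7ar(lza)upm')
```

Walking the string: at [1:12] → '(ei7ar(lza)'.
Since nothing is captured, `findall` lists the 1 matched substring directly.

['(ei7ar(lza)']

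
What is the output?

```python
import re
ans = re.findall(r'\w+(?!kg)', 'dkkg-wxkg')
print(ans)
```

The negative lookaround is zero-width — it rules out positions where the adjacent text would match, without consuming anything.
Since nothing is captured, `findall` lists the 2 matched substrings directly.

['dkkg', 'wxkg']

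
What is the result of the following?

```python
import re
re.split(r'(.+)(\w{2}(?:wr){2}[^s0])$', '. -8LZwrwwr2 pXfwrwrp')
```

['', '. -8LZwrwwr2 p', 'Xfwrwrp', '']

The group in the pattern means `split` returns the separators' captures alongside the pieces.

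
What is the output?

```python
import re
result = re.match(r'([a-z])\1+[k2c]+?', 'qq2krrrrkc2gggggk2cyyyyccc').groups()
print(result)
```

('q',)

The match spans [0:3] → 'qq2'.
Captured: group 1 = 'q'.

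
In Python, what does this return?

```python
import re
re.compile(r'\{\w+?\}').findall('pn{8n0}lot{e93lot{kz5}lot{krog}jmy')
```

['{8n0}', '{kz5}', '{krog}']

Matches: at [2:7] → '{8n0}'; at [17:22] → '{kz5}'; at [25:31] → '{krog}'.
With no groups in the pattern, `findall` gives back each whole match — 3 here.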